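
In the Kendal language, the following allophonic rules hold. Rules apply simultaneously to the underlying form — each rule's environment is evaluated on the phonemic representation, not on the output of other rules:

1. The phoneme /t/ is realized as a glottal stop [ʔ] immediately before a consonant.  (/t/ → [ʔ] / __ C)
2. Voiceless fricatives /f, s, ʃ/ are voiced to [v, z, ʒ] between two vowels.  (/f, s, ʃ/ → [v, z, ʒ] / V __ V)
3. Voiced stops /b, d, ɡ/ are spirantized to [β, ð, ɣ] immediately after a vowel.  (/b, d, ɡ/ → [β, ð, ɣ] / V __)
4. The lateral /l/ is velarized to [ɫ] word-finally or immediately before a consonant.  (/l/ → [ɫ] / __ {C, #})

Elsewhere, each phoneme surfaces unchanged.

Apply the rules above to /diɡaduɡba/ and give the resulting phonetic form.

/d/ (word-initial): rule 3 targets it, but not immediately after a vowel → unchanged [d].
Rule 3 applies to /ɡ/ (between /i/ and /a/: immediately after a vowel) → [ɣ].
Rule 3 applies to /d/ (between /a/ and /u/: immediately after a vowel) → [ð].
/ɡ/ (between /u/ and /b/) occurs immediately after a vowel → [ɣ] by rule 3.
/b/ — between /ɡ/ and /a/; rule 3 does not apply here → [b].

[diɣaðuɣba]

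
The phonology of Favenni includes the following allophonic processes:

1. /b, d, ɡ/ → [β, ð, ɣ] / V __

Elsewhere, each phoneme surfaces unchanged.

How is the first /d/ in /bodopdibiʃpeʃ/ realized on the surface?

[ð]

/d/ meets the environment for rule 1 (immediately after a vowel) → [ð].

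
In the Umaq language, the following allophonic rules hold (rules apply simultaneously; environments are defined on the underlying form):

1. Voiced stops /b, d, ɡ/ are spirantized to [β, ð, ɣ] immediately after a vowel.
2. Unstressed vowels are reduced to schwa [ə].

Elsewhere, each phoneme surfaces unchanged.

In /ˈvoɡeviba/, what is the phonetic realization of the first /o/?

[o]

/o/ — between /v/ and /ɡ/; rule 2 does not apply here → [o].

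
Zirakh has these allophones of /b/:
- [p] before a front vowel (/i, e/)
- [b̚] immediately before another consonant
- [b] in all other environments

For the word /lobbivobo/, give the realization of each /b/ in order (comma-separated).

[b̚], [p], [b]

Occurrence 1 (position 3): immediately before another consonant → [b̚].
Occurrence 2 (position 4): before a front vowel (/i, e/) → [p].
Occurrence 3 (position 8): no conditioning environment matches → elsewhere allophone [b].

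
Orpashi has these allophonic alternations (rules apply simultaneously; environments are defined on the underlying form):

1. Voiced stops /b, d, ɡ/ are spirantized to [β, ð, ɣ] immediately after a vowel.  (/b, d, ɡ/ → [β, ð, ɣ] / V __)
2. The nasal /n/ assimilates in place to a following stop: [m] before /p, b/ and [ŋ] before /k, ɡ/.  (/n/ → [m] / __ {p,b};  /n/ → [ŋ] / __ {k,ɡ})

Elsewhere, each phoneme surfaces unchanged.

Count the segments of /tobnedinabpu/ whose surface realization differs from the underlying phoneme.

3

Segments that undergo a rule: /b/ → [β] (rule 1); /d/ → [ð] (rule 1); /b/ → [β] (rule 1).
All other segments surface unchanged.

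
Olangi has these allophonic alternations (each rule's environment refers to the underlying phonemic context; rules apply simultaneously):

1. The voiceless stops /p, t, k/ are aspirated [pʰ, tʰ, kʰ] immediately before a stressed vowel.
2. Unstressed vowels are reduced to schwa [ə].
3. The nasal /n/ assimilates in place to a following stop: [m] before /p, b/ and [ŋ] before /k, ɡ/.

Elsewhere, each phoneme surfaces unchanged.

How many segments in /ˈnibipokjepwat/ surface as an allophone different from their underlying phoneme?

Segments that undergo a rule: /i/ → [ə] (rule 2); /o/ → [ə] (rule 2); /e/ → [ə] (rule 2); /a/ → [ə] (rule 2).
All other segments surface unchanged.

4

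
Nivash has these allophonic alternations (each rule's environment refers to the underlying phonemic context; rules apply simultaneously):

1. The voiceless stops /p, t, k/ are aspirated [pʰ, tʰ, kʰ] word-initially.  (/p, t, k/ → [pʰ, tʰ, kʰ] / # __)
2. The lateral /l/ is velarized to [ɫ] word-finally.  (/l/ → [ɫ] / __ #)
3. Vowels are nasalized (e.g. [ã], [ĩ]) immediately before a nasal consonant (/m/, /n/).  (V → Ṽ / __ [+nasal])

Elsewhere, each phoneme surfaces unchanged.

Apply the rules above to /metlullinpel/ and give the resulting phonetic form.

[metlullĩnpeɫ]

/m/ stays [m].
/e/ (between /m/ and /t/) fails the environment for rule 3, so it stays [e].
/t/ (between /e/ and /l/) fails the environment for rule 1, so it stays [t].
/l/ (between /t/ and /u/) is in the target of rule 2 but the environment (word-finally) is not met → [l].
/u/ (between /l/ and /l/) fails the environment for rule 3, so it stays [u].
/l/ (between /u/ and /l/): rule 2 targets it, but not word-finally → unchanged [l].
/l/ (between /l/ and /i/) fails the environment for rule 2, so it stays [l].
/i/ meets the environment for rule 3 (before a nasal consonant) → [ĩ].
/n/ stays [n].
/p/ — between /n/ and /e/; rule 1 does not apply here → [p].
/e/ (between /p/ and /l/) is in the target of rule 3 but the environment (before a nasal consonant) is not met → [e].
/l/ meets the environment for rule 2 (word-finally) → [ɫ].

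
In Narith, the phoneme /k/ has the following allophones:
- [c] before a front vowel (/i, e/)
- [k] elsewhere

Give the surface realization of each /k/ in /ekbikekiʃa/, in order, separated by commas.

[k], [c], [c]

Occurrence 1 (position 2): no conditioning environment matches → elsewhere allophone [k].
Occurrence 2 (position 5): before a front vowel → [c].
Occurrence 3 (position 7): before a front vowel → [c].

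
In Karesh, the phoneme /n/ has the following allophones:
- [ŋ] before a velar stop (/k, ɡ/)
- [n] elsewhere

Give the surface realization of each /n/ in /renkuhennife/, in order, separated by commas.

Occurrence 1 (position 3): before a velar stop → [ŋ].
Occurrence 2 (position 8): no conditioning environment matches → elsewhere allophone [n].
Occurrence 3 (position 9): no conditioning environment matches → elsewhere allophone [n].

[ŋ], [n], [n]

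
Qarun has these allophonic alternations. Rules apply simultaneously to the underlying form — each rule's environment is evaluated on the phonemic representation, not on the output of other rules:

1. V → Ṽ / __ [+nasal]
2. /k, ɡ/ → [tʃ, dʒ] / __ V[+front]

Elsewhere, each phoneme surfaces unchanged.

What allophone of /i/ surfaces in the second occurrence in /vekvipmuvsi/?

/i/ (word-final) fails the environment for rule 1, so it stays [i].

[i]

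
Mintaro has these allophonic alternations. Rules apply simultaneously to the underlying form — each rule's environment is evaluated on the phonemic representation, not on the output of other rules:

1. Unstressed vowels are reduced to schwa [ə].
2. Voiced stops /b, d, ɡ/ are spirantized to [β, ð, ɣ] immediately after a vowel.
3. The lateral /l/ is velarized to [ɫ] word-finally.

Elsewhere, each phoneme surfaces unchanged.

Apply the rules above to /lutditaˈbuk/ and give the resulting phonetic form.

[lətdətəˈβuk]

/l/ (word-initial): rule 3 targets it, but not word-finally → unchanged [l].
/u/ — between /l/ and /t/, in an unstressed syllable — surfaces as [ə] (rule 1).
/t/ (between /u/ and /d/): no rule targets it → [t].
/d/ (between /t/ and /i/): rule 2 targets it, but not immediately after a vowel → unchanged [d].
/i/ meets the environment for rule 1 (in an unstressed syllable) → [ə].
/t/ (between /i/ and /a/): no rule targets it → [t].
Rule 1 applies to /a/ (between /t/ and /b/: in an unstressed syllable) → [ə].
/b/ meets the environment for rule 2 (immediately after a vowel) → [β].
/u/ (between /b/ and /k/): rule 1 targets it, but not in an unstressed syllable → unchanged [u].
/k/ — not in any rule's target class → [k].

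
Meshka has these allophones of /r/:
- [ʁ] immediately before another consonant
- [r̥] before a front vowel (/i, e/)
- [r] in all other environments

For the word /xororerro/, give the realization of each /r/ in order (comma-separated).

[r], [r̥], [ʁ], [r]

Occurrence 1 (position 3): no conditioning environment matches → elsewhere allophone [r].
Occurrence 2 (position 5): before a front vowel (/i, e/) → [r̥].
Occurrence 3 (position 7): immediately before another consonant → [ʁ].
Occurrence 4 (position 8): no conditioning environment matches → elsewhere allophone [r].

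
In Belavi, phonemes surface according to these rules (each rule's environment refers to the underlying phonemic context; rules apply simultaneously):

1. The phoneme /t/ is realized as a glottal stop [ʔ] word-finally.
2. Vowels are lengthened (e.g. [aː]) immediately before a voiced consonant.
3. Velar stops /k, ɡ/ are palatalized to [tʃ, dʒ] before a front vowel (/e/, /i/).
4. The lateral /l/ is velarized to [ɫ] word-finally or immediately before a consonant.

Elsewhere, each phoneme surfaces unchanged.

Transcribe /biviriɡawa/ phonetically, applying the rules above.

/b/ stays [b].
/i/ (between /b/ and /v/): before a voiced consonant, so rule 2 applies → [iː].
/v/ (between /i/ and /i/) is unaffected → [v].
/i/ (between /v/ and /r/) occurs before a voiced consonant → [iː] by rule 2.
/r/ stays [r].
/i/ (between /r/ and /ɡ/): before a voiced consonant, so rule 2 applies → [iː].
/ɡ/ — between /i/ and /a/; rule 3 does not apply here → [ɡ].
/a/ — between /ɡ/ and /w/, before a voiced consonant — surfaces as [aː] (rule 2).
/w/ (between /a/ and /a/) is unaffected → [w].
/a/ (word-final) fails the environment for rule 2, so it stays [a].

[biːviːriːɡaːwa]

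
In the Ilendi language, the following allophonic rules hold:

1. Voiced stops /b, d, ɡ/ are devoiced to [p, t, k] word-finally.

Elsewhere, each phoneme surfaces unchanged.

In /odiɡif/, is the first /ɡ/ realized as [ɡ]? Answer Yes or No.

Yes

/ɡ/ (between /i/ and /i/): rule 1 targets it, but not word-finally → unchanged [ɡ].
The actual realization is [ɡ], which matches [ɡ].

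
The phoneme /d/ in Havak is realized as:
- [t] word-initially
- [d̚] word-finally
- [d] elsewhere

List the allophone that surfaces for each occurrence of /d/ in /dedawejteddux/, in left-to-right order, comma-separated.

[t], [d], [d], [d]

Occurrence 1 (position 1): word-initially → [t].
Occurrence 2 (position 3): no conditioning environment matches → elsewhere allophone [d].
Occurrence 3 (position 10): no conditioning environment matches → elsewhere allophone [d].
Occurrence 4 (position 11): no conditioning environment matches → elsewhere allophone [d].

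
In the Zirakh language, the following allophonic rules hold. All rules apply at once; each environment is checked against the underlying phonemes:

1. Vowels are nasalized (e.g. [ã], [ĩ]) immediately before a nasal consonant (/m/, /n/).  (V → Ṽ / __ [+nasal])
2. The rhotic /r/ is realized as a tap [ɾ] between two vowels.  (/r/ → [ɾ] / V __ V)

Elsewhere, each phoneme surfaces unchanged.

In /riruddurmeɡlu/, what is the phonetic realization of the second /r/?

/r/ (between /i/ and /u/): between two vowels, so rule 2 applies → [ɾ].

[ɾ]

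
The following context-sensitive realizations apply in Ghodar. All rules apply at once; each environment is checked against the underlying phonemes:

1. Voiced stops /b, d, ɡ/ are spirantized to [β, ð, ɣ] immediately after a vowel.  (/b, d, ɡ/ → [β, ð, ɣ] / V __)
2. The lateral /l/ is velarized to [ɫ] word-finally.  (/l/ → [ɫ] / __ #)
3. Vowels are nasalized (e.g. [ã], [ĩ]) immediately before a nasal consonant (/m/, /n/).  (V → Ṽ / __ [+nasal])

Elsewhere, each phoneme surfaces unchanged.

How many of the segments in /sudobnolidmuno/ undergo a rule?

4

Segments that undergo a rule: /d/ → [ð] (rule 1); /b/ → [β] (rule 1); /d/ → [ð] (rule 1); /u/ → [ũ] (rule 3).
All other segments surface unchanged.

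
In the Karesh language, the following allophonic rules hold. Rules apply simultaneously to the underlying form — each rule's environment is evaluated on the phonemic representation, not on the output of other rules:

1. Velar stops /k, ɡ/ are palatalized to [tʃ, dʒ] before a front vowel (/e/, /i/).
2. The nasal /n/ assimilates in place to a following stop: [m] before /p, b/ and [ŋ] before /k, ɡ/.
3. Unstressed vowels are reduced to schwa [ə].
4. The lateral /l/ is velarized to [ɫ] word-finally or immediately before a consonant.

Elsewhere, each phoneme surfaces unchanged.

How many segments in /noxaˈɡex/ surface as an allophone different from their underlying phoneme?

3

Segments that undergo a rule: /o/ → [ə] (rule 3); /a/ → [ə] (rule 3); /ɡ/ → [dʒ] (rule 1).
All other segments surface unchanged.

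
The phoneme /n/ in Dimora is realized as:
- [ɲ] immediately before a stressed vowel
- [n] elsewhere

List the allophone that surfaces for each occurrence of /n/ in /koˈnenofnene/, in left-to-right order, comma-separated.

Occurrence 1 (position 3): immediately before a stressed vowel → [ɲ].
Occurrence 2 (position 5): no conditioning environment matches → elsewhere allophone [n].
Occurrence 3 (position 8): no conditioning environment matches → elsewhere allophone [n].
Occurrence 4 (position 10): no conditioning environment matches → elsewhere allophone [n].

[ɲ], [n], [n], [n]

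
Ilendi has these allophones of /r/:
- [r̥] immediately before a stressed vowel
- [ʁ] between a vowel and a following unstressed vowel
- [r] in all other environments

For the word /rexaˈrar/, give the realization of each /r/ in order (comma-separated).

[r], [r̥], [r]

Occurrence 1 (position 1): no conditioning environment matches → elsewhere allophone [r].
Occurrence 2 (position 5): immediately before a stressed vowel → [r̥].
Occurrence 3 (position 7): no conditioning environment matches → elsewhere allophone [r].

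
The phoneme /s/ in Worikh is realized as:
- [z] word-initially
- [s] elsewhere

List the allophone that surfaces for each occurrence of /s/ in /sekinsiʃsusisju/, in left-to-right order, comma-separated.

Occurrence 1 (position 1): word-initially → [z].
Occurrence 2 (position 6): no conditioning environment matches → elsewhere allophone [s].
Occurrence 3 (position 9): no conditioning environment matches → elsewhere allophone [s].
Occurrence 4 (position 11): no conditioning environment matches → elsewhere allophone [s].
Occurrence 5 (position 13): no conditioning environment matches → elsewhere allophone [s].

[z], [s], [s], [s], [s]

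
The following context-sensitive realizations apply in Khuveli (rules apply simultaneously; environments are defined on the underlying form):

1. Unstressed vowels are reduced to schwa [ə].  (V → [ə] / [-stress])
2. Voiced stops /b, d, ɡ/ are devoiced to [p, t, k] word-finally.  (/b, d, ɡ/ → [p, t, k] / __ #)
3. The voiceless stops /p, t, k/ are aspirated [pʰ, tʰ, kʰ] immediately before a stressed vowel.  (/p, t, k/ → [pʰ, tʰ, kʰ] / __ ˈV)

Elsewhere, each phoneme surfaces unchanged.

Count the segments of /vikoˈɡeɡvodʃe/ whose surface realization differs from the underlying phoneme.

Segments that undergo a rule: /i/ → [ə] (rule 1); /o/ → [ə] (rule 1); /o/ → [ə] (rule 1); /e/ → [ə] (rule 1).
All other segments surface unchanged.

4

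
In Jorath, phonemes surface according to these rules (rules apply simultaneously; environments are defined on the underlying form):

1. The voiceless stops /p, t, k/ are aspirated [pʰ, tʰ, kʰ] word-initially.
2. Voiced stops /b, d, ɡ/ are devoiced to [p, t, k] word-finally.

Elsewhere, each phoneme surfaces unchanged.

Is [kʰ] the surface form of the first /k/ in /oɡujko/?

/k/ (between /j/ and /o/): rule 1 targets it, but not word-initially → unchanged [k].
The actual realization is [k], not [kʰ].

No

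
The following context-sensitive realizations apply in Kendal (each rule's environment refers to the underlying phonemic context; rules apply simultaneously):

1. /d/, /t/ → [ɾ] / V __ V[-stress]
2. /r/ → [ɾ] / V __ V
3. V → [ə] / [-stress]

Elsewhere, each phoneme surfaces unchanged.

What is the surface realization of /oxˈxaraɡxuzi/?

[əxˈxaɾəɡxəzə]

/o/ (word-initial): in an unstressed syllable, so rule 3 applies → [ə].
/x/ (between /o/ and /x/) is unaffected → [x].
/x/ stays [x].
/a/ (between /x/ and /r/): rule 3 targets it, but not in an unstressed syllable → unchanged [a].
/r/ — between /a/ and /a/, between two vowels — surfaces as [ɾ] (rule 2).
/a/ (between /r/ and /ɡ/): in an unstressed syllable, so rule 3 applies → [ə].
/ɡ/ (between /a/ and /x/) is unaffected → [ɡ].
/x/ — not in any rule's target class → [x].
/u/ (between /x/ and /z/) occurs in an unstressed syllable → [ə] by rule 3.
/z/ (between /u/ and /i/) is unaffected → [z].
/i/ (word-final) occurs in an unstressed syllable → [ə] by rule 3.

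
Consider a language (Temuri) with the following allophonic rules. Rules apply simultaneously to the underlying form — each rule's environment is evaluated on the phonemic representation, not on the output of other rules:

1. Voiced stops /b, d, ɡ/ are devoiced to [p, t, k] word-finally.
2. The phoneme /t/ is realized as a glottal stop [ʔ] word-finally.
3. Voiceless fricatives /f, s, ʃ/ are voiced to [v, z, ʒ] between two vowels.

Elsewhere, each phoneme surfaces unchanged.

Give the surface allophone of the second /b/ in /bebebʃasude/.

[b]

/b/ — between /e/ and /e/; rule 1 does not apply here → [b].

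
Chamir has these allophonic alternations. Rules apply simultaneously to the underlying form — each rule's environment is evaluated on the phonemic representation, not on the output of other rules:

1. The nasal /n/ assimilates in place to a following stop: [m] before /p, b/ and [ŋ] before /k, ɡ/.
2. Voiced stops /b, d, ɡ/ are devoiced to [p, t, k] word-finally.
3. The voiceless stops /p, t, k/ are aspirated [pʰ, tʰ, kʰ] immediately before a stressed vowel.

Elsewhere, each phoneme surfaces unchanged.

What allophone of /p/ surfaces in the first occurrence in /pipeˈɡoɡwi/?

[p]

/p/ (word-initial) is in the target of rule 3 but the environment (immediately before a stressed vowel) is not met → [p].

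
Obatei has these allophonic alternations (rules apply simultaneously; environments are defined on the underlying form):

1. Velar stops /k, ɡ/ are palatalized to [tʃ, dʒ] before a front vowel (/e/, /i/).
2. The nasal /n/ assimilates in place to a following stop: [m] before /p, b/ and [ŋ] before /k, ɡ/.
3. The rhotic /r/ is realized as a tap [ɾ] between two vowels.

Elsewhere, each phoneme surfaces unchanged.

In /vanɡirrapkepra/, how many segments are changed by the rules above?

3

Segments that undergo a rule: /n/ → [ŋ] (rule 2); /ɡ/ → [dʒ] (rule 1); /k/ → [tʃ] (rule 1).
All other segments surface unchanged.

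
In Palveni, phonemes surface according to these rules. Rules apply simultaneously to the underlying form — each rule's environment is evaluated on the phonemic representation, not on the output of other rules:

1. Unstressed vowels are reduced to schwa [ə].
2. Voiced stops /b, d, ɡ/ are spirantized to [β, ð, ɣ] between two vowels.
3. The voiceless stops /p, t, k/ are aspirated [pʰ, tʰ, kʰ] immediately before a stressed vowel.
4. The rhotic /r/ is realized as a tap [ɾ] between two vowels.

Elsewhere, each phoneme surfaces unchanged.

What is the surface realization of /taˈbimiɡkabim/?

/t/ (word-initial) fails the environment for rule 3, so it stays [t].
/a/ (between /t/ and /b/): in an unstressed syllable, so rule 1 applies → [ə].
Rule 2 applies to /b/ (between /a/ and /i/: between two vowels) → [β].
/i/ (between /b/ and /m/) fails the environment for rule 1, so it stays [i].
/m/ stays [m].
/i/ (between /m/ and /ɡ/) occurs in an unstressed syllable → [ə] by rule 1.
/ɡ/ (between /i/ and /k/): rule 2 targets it, but not between two vowels → unchanged [ɡ].
/k/ (between /ɡ/ and /a/): rule 3 targets it, but not immediately before a stressed vowel → unchanged [k].
Rule 1 applies to /a/ (between /k/ and /b/: in an unstressed syllable) → [ə].
/b/ — between /a/ and /i/, between two vowels — surfaces as [β] (rule 2).
/i/ meets the environment for rule 1 (in an unstressed syllable) → [ə].
/m/ stays [m].

[təˈβiməɡkəβəm]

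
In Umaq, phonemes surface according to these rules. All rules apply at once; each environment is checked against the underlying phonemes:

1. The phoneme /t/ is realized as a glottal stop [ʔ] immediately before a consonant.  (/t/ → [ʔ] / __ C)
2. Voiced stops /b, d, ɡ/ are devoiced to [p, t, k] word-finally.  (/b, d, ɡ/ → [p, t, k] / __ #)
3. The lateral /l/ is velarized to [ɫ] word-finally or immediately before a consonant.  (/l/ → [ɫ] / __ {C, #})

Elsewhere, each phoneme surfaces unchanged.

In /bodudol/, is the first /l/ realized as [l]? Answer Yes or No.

/l/ (word-final) occurs word-finally or immediately before a consonant → [ɫ] by rule 3.
The actual realization is [ɫ], not [l].

No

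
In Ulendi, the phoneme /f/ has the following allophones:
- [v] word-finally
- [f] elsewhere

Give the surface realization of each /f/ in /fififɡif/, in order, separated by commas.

[f], [f], [f], [v]

Occurrence 1 (position 1): no conditioning environment matches → elsewhere allophone [f].
Occurrence 2 (position 3): no conditioning environment matches → elsewhere allophone [f].
Occurrence 3 (position 5): no conditioning environment matches → elsewhere allophone [f].
Occurrence 4 (position 8): word-finally → [v].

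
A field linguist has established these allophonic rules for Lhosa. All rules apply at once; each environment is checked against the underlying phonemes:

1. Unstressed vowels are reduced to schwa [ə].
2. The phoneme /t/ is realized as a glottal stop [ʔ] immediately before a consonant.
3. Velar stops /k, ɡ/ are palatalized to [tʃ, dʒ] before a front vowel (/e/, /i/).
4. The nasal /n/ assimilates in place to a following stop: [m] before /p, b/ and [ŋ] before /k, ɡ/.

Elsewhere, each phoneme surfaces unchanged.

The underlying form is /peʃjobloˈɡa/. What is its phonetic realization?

/p/ (word-initial): no rule targets it → [p].
/e/ meets the environment for rule 1 (in an unstressed syllable) → [ə].
/ʃ/ stays [ʃ].
/j/ — not in any rule's target class → [j].
/o/ meets the environment for rule 1 (in an unstressed syllable) → [ə].
/b/ — not in any rule's target class → [b].
/l/ stays [l].
/o/ (between /l/ and /ɡ/): in an unstressed syllable, so rule 1 applies → [ə].
/ɡ/ (between /o/ and /a/): rule 3 targets it, but not before a front vowel → unchanged [ɡ].
/a/ (word-final) fails the environment for rule 1, so it stays [a].

[pəʃjəbləˈɡa]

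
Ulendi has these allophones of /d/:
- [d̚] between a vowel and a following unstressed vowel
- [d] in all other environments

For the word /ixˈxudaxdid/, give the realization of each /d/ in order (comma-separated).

Occurrence 1 (position 5): between a vowel and a following unstressed vowel → [d̚].
Occurrence 2 (position 8): no conditioning environment matches → elsewhere allophone [d].
Occurrence 3 (position 10): no conditioning environment matches → elsewhere allophone [d].

[d̚], [d], [d]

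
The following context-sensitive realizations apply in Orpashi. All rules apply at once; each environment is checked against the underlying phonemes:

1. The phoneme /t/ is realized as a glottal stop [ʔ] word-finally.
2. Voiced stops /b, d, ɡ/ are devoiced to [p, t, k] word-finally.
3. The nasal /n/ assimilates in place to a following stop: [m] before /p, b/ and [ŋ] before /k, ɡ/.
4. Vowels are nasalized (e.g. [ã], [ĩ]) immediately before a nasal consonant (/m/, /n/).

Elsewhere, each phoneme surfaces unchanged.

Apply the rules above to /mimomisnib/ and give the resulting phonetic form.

/m/ (word-initial) is unaffected → [m].
/i/ (between /m/ and /m/) occurs before a nasal consonant → [ĩ] by rule 4.
/m/ (between /i/ and /o/) is unaffected → [m].
/o/ meets the environment for rule 4 (before a nasal consonant) → [õ].
/m/ stays [m].
/i/ — between /m/ and /s/; rule 4 does not apply here → [i].
/s/ stays [s].
/n/ (between /s/ and /i/): rule 3 targets it, but not before a labial or velar stop → unchanged [n].
/i/ (between /n/ and /b/) fails the environment for rule 4, so it stays [i].
/b/ meets the environment for rule 2 (word-finally) → [p].

[mĩmõmisnip]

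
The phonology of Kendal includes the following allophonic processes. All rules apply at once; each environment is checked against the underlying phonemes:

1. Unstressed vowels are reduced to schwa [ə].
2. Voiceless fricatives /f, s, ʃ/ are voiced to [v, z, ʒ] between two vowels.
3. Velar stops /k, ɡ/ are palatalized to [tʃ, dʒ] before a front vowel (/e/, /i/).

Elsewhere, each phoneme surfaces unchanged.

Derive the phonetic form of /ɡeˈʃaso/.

[dʒəˈʒazə]

/ɡ/ (word-initial) occurs before a front vowel → [dʒ] by rule 3.
/e/ — between /ɡ/ and /ʃ/, in an unstressed syllable — surfaces as [ə] (rule 1).
/ʃ/ — between /e/ and /a/, between two vowels — surfaces as [ʒ] (rule 2).
/a/ (between /ʃ/ and /s/) is in the target of rule 1 but the environment (in an unstressed syllable) is not met → [a].
/s/ — between /a/ and /o/, between two vowels — surfaces as [z] (rule 2).
/o/ (word-final): in an unstressed syllable, so rule 1 applies → [ə].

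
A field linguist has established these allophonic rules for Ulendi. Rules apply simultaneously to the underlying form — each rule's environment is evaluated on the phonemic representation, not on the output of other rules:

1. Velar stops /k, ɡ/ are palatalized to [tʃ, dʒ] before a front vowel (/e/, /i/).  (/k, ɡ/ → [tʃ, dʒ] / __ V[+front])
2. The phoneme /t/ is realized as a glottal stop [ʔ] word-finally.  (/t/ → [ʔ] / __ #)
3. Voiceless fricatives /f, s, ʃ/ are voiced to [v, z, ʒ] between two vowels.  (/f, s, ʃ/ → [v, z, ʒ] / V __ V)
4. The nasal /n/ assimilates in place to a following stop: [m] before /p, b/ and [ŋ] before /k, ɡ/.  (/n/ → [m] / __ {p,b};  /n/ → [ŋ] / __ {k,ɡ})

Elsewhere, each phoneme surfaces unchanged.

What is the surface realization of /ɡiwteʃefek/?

/ɡ/ meets the environment for rule 1 (before a front vowel) → [dʒ].
/i/ stays [i].
/w/ (between /i/ and /t/): no rule targets it → [w].
/t/ (between /w/ and /e/): rule 2 targets it, but not word-finally → unchanged [t].
/e/ (between /t/ and /ʃ/): no rule targets it → [e].
/ʃ/ — between /e/ and /e/, between two vowels — surfaces as [ʒ] (rule 3).
/e/ stays [e].
Rule 3 applies to /f/ (between /e/ and /e/: between two vowels) → [v].
/e/ (between /f/ and /k/): no rule targets it → [e].
/k/ (word-final) is in the target of rule 1 but the environment (before a front vowel) is not met → [k].

[dʒiwteʒevek]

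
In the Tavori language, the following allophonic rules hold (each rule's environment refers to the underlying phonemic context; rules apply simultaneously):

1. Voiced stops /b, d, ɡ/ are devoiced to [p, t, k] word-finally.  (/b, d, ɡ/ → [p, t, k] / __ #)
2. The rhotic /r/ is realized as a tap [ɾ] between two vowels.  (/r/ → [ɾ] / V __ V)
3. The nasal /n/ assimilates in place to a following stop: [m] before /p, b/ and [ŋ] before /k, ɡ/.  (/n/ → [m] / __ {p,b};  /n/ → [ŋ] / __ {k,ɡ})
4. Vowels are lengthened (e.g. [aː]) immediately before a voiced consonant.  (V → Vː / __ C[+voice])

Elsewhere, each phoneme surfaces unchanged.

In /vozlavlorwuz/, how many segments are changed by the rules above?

Segments that undergo a rule: /o/ → [oː] (rule 4); /a/ → [aː] (rule 4); /o/ → [oː] (rule 4); /u/ → [uː] (rule 4).
All other segments surface unchanged.

4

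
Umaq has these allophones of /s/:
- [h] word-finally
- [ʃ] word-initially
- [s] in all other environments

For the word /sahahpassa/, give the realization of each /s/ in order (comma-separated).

Occurrence 1 (position 1): word-initially → [ʃ].
Occurrence 2 (position 8): no conditioning environment matches → elsewhere allophone [s].
Occurrence 3 (position 9): no conditioning environment matches → elsewhere allophone [s].

[ʃ], [s], [s]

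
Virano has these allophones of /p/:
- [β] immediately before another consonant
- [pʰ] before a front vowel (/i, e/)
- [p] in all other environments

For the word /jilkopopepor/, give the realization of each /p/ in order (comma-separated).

[p], [pʰ], [p]

Occurrence 1 (position 6): no conditioning environment matches → elsewhere allophone [p].
Occurrence 2 (position 8): before a front vowel (/i, e/) → [pʰ].
Occurrence 3 (position 10): no conditioning environment matches → elsewhere allophone [p].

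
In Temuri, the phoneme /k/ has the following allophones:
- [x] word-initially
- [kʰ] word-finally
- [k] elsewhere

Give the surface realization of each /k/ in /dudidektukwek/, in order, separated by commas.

[k], [k], [kʰ]

Occurrence 1 (position 7): no conditioning environment matches → elsewhere allophone [k].
Occurrence 2 (position 10): no conditioning environment matches → elsewhere allophone [k].
Occurrence 3 (position 13): word-finally → [kʰ].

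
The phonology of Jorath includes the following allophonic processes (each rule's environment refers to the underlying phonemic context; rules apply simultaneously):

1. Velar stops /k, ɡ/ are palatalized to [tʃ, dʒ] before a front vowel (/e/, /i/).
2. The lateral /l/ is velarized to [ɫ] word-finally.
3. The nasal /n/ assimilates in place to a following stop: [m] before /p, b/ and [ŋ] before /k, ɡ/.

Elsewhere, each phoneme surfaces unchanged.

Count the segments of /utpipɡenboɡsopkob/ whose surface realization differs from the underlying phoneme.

2

Segments that undergo a rule: /ɡ/ → [dʒ] (rule 1); /n/ → [m] (rule 3).
All other segments surface unchanged.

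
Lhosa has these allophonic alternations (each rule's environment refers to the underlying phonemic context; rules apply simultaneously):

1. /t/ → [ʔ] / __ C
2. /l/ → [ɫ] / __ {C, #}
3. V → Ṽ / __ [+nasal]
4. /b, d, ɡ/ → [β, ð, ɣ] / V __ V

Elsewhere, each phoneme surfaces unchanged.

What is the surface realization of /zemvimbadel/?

Rule 3 applies to /e/ (between /z/ and /m/: before a nasal consonant) → [ẽ].
/i/ — between /v/ and /m/, before a nasal consonant — surfaces as [ĩ] (rule 3).
/b/ (between /m/ and /a/) is in the target of rule 4 but the environment (between two vowels) is not met → [b].
/a/ (between /b/ and /d/): rule 3 targets it, but not before a nasal consonant → unchanged [a].
Rule 4 applies to /d/ (between /a/ and /e/: between two vowels) → [ð].
/e/ — between /d/ and /l/; rule 3 does not apply here → [e].
/l/ (word-final) occurs word-finally or immediately before a consonant → [ɫ] by rule 2.

[zẽmvĩmbaðeɫ]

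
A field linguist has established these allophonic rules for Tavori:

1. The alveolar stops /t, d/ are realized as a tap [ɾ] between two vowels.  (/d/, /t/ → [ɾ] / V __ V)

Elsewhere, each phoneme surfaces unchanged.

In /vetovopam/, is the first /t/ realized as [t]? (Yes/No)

No

/t/ (between /e/ and /o/): between two vowels, so rule 1 applies → [ɾ].
The actual realization is [ɾ], not [t].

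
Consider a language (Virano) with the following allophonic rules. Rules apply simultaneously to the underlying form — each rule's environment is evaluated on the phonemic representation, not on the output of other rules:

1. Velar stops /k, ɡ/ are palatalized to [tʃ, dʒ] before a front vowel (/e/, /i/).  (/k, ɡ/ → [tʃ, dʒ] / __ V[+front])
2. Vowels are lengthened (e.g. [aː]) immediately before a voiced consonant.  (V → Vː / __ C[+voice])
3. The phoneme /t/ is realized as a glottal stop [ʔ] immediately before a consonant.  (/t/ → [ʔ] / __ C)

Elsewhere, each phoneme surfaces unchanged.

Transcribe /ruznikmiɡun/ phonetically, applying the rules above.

[ruːznikmiːɡuːn]

/r/ (word-initial): no rule targets it → [r].
/u/ meets the environment for rule 2 (before a voiced consonant) → [uː].
/z/ (between /u/ and /n/): no rule targets it → [z].
/n/ stays [n].
/i/ (between /n/ and /k/) is in the target of rule 2 but the environment (before a voiced consonant) is not met → [i].
/k/ (between /i/ and /m/) is in the target of rule 1 but the environment (before a front vowel) is not met → [k].
/m/ stays [m].
Rule 2 applies to /i/ (between /m/ and /ɡ/: before a voiced consonant) → [iː].
/ɡ/ (between /i/ and /u/): rule 1 targets it, but not before a front vowel → unchanged [ɡ].
Rule 2 applies to /u/ (between /ɡ/ and /n/: before a voiced consonant) → [uː].
/n/ stays [n].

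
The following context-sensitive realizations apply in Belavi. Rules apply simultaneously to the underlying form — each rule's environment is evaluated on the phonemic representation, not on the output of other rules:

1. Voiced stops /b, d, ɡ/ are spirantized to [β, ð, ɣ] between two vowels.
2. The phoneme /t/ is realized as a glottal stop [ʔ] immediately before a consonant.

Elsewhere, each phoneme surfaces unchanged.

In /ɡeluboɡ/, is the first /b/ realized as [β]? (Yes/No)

Yes

Rule 1 applies to /b/ (between /u/ and /o/: between two vowels) → [β].
The actual realization is [β], which matches [β].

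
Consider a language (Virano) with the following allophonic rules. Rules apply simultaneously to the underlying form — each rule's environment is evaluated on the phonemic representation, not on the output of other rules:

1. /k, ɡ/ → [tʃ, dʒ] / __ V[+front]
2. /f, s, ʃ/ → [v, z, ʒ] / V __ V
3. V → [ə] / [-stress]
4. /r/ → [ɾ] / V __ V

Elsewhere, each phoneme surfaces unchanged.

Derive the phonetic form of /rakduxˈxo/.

[rəkdəxˈxo]

/r/ (word-initial) is in the target of rule 4 but the environment (between two vowels) is not met → [r].
/a/ (between /r/ and /k/) occurs in an unstressed syllable → [ə] by rule 3.
/k/ (between /a/ and /d/): rule 1 targets it, but not before a front vowel → unchanged [k].
/d/ — not in any rule's target class → [d].
Rule 3 applies to /u/ (between /d/ and /x/: in an unstressed syllable) → [ə].
/x/ stays [x].
/x/ (between /x/ and /o/): no rule targets it → [x].
/o/ (word-final) is in the target of rule 3 but the environment (in an unstressed syllable) is not met → [o].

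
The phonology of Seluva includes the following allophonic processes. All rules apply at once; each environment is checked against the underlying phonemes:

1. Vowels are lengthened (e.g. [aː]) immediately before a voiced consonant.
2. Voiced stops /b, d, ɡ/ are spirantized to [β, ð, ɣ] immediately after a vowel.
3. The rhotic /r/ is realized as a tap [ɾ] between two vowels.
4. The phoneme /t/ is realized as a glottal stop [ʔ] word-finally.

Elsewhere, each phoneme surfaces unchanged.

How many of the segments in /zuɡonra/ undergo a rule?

Segments that undergo a rule: /u/ → [uː] (rule 1); /ɡ/ → [ɣ] (rule 2); /o/ → [oː] (rule 1).
All other segments surface unchanged.

3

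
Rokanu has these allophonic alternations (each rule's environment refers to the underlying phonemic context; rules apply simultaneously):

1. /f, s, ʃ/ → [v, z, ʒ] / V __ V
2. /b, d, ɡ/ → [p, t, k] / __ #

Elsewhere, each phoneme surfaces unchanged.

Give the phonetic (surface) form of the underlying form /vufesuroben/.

[vuvezuroben]

/v/ (word-initial) is unaffected → [v].
/u/ (between /v/ and /f/) is unaffected → [u].
/f/ — between /u/ and /e/, between two vowels — surfaces as [v] (rule 1).
/e/ (between /f/ and /s/) is unaffected → [e].
/s/ meets the environment for rule 1 (between two vowels) → [z].
/u/ (between /s/ and /r/): no rule targets it → [u].
/r/ (between /u/ and /o/) is unaffected → [r].
/o/ — not in any rule's target class → [o].
/b/ (between /o/ and /e/): rule 2 targets it, but not word-finally → unchanged [b].
/e/ — not in any rule's target class → [e].
/n/ stays [n].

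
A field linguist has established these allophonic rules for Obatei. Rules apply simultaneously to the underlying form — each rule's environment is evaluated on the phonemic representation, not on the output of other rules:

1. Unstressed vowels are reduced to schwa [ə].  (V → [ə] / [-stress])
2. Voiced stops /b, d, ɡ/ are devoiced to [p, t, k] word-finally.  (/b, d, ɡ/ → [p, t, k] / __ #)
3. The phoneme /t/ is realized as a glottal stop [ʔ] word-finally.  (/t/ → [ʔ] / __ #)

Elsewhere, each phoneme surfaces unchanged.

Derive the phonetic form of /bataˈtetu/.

[bətəˈtetə]

/b/ (word-initial) is in the target of rule 2 but the environment (word-finally) is not met → [b].
/a/ (between /b/ and /t/) occurs in an unstressed syllable → [ə] by rule 1.
/t/ (between /a/ and /a/) is in the target of rule 3 but the environment (word-finally) is not met → [t].
/a/ (between /t/ and /t/): in an unstressed syllable, so rule 1 applies → [ə].
/t/ — between /a/ and /e/; rule 3 does not apply here → [t].
/e/ (between /t/ and /t/) fails the environment for rule 1, so it stays [e].
/t/ (between /e/ and /u/) is in the target of rule 3 but the environment (word-finally) is not met → [t].
/u/ (word-final) occurs in an unstressed syllable → [ə] by rule 1.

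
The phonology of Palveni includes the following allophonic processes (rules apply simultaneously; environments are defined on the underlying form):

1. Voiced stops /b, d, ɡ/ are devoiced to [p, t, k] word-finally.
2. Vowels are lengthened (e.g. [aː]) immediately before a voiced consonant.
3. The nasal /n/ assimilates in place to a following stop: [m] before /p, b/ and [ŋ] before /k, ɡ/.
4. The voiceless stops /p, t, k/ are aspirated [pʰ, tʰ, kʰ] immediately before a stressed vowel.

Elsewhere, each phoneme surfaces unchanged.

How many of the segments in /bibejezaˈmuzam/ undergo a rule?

6

Segments that undergo a rule: /i/ → [iː] (rule 2); /e/ → [eː] (rule 2); /e/ → [eː] (rule 2); /a/ → [aː] (rule 2); /u/ → [uː] (rule 2); /a/ → [aː] (rule 2).
All other segments surface unchanged.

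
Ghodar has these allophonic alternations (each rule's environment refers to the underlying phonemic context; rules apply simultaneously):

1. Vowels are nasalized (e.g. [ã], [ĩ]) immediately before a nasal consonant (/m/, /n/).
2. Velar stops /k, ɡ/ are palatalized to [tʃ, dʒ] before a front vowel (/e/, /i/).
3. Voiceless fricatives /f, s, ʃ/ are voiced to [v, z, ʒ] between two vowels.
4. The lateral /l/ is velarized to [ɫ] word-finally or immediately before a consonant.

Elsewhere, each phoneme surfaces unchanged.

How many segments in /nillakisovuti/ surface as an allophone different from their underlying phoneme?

3

Segments that undergo a rule: /l/ → [ɫ] (rule 4); /k/ → [tʃ] (rule 2); /s/ → [z] (rule 3).
All other segments surface unchanged.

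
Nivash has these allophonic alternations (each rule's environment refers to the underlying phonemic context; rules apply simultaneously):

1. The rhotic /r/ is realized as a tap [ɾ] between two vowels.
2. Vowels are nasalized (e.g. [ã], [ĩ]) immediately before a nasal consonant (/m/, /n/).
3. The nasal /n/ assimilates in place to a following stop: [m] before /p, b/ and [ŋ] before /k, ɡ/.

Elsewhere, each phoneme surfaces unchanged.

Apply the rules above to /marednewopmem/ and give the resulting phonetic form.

[maɾednewopmẽm]

/m/ (word-initial) is unaffected → [m].
/a/ — between /m/ and /r/; rule 2 does not apply here → [a].
Rule 1 applies to /r/ (between /a/ and /e/: between two vowels) → [ɾ].
/e/ (between /r/ and /d/): rule 2 targets it, but not before a nasal consonant → unchanged [e].
/d/ — not in any rule's target class → [d].
/n/ (between /d/ and /e/) fails the environment for rule 3, so it stays [n].
/e/ — between /n/ and /w/; rule 2 does not apply here → [e].
/w/ stays [w].
/o/ (between /w/ and /p/): rule 2 targets it, but not before a nasal consonant → unchanged [o].
/p/ (between /o/ and /m/): no rule targets it → [p].
/m/ (between /p/ and /e/): no rule targets it → [m].
Rule 2 applies to /e/ (between /m/ and /m/: before a nasal consonant) → [ẽ].
/m/ (word-final): no rule targets it → [m].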